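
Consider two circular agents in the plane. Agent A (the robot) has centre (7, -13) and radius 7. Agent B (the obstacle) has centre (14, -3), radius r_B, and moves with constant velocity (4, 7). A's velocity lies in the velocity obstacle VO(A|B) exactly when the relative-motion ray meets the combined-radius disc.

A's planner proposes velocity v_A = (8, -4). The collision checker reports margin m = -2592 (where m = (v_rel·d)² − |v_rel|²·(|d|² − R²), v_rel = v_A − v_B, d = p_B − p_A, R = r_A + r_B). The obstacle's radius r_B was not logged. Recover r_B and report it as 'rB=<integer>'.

m = -2592
d = (7, 10);  v_rel = (4, -11),  |v_rel|² = 137
v_rel×d = (4)·(10) − (-11)·(7) = 117
since m = R²·137 − 117²:  R² = (13689 + -2592) / 137 = 81
R = √81 = 9  ⇒  r_B = 9 − 7 = 2

rB=2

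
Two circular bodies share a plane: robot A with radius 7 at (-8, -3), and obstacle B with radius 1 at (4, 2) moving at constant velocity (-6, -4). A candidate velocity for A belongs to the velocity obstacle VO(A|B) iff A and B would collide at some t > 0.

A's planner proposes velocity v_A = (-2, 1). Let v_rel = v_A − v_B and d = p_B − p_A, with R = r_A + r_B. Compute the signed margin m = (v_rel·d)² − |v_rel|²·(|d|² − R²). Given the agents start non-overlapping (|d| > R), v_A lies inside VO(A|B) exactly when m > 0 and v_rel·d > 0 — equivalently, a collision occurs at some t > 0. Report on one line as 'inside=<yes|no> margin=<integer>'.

d = (12, 5),  |d|² = 169;  R = 7+1 = 8,  c = 169−8² = 105
v_rel = (4, 5),  |v_rel|² = 41;  v_rel·d = (4)·(12) + (5)·(5) = 73
41·t² − 146·t + 105 = 0  ⇒  m = 73² − 41·105 = 1024
m = 1024 > 0,  v_rel·d = 73 > 0  ⇒  inside

inside=yes margin=1024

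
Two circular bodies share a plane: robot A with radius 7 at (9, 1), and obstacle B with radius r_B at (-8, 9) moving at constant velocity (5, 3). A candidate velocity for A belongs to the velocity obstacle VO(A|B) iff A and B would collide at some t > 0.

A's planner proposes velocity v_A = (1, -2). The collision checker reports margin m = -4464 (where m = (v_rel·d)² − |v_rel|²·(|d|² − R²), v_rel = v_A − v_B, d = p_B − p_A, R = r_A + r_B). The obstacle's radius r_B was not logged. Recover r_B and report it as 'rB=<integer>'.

m = -4464
d = (-17, 8);  v_rel = (-4, -5),  |v_rel|² = 41
v_rel×d = (-4)·(8) − (-5)·(-17) = -117
since m = R²·41 − (-117)²:  R² = (13689 + -4464) / 41 = 225
R = √225 = 15  ⇒  r_B = 15 − 7 = 8

rB=8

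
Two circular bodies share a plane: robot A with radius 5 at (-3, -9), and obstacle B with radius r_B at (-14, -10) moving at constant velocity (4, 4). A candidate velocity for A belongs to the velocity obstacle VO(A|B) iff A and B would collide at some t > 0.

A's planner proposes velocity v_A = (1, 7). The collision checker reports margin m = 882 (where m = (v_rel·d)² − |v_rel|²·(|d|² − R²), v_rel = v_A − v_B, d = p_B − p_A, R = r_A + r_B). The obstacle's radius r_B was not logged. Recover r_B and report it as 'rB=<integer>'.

m = 882
d = (-11, -1);  v_rel = (-3, 3),  |v_rel|² = 18
v_rel×d = (-3)·(-1) − (3)·(-11) = 36
since m = R²·18 − 36²:  R² = (1296 + 882) / 18 = 121
R = √121 = 11  ⇒  r_B = 11 − 5 = 6

rB=6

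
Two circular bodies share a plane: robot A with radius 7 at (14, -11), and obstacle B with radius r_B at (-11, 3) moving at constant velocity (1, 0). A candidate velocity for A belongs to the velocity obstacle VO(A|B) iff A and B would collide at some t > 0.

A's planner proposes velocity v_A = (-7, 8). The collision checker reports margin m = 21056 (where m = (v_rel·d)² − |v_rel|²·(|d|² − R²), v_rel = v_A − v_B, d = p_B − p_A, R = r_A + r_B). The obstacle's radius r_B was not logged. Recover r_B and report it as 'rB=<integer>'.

m = 21056
d = (-25, 14);  v_rel = (-8, 8),  |v_rel|² = 128
v_rel×d = (-8)·(14) − (8)·(-25) = 88
since m = R²·128 − 88²:  R² = (7744 + 21056) / 128 = 225
R = √225 = 15  ⇒  r_B = 15 − 7 = 8

rB=8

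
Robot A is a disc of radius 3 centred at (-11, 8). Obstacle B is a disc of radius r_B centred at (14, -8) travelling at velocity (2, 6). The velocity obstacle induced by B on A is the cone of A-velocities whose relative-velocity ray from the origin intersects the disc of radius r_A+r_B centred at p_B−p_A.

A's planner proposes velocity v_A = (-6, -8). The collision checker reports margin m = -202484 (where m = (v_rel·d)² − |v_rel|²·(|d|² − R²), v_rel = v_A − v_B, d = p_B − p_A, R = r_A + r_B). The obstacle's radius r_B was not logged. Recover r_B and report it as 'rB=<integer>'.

m = -202484
d = (25, -16);  v_rel = (-8, -14),  |v_rel|² = 260
v_rel×d = (-8)·(-16) − (-14)·(25) = 478
since m = R²·260 − 478²:  R² = (228484 + -202484) / 260 = 100
R = √100 = 10  ⇒  r_B = 10 − 3 = 7

rB=7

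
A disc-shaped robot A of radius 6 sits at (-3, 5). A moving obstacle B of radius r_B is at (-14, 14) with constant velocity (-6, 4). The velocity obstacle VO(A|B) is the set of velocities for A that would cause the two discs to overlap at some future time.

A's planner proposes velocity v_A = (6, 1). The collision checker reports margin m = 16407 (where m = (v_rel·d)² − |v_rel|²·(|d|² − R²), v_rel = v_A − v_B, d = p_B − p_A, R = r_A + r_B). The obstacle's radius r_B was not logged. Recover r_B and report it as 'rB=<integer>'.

m = 16407
d = (-11, 9);  v_rel = (12, -3),  |v_rel|² = 153
v_rel×d = (12)·(9) − (-3)·(-11) = 75
since m = R²·153 − 75²:  R² = (5625 + 16407) / 153 = 144
R = √144 = 12  ⇒  r_B = 12 − 6 = 6

rB=6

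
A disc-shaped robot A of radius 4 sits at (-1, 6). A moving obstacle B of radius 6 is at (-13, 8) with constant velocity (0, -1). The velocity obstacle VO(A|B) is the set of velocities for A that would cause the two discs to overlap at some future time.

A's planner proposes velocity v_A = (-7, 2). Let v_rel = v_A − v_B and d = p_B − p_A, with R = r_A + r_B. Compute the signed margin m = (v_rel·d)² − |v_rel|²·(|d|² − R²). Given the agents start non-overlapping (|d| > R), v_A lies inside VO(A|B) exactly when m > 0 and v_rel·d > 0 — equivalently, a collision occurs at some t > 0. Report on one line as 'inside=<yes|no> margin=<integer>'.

d = (-12, 2),  |d|² = 148;  R = 4+6 = 10,  c = 148−10² = 48
v_rel = (-7, 3),  |v_rel|² = 58;  v_rel·d = (-7)·(-12) + (3)·(2) = 90
58·t² − 180·t + 48 = 0  ⇒  m = 90² − 58·48 = 5316
m = 5316 > 0,  v_rel·d = 90 > 0  ⇒  inside

inside=yes margin=5316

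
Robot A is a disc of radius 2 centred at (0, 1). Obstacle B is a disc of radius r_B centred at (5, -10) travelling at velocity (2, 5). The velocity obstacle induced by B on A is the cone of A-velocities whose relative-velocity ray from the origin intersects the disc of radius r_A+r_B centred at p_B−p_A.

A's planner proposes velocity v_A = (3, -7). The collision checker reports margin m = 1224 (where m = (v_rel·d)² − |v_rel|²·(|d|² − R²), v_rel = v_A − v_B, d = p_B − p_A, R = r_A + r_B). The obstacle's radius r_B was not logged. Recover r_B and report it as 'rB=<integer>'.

m = 1224
d = (5, -11);  v_rel = (1, -12),  |v_rel|² = 145
v_rel×d = (1)·(-11) − (-12)·(5) = 49
since m = R²·145 − 49²:  R² = (2401 + 1224) / 145 = 25
R = √25 = 5  ⇒  r_B = 5 − 2 = 3

rB=3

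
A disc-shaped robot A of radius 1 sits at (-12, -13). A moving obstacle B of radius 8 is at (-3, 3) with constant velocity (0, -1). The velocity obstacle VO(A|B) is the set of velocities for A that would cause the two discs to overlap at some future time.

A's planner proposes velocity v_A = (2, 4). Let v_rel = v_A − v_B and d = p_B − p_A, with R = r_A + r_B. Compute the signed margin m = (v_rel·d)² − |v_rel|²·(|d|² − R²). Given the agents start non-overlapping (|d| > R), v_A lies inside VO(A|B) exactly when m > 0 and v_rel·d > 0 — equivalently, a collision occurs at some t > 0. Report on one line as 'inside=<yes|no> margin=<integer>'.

d = (9, 16),  |d|² = 337;  R = 1+8 = 9,  c = 337−9² = 256
v_rel = (2, 5),  |v_rel|² = 29;  v_rel·d = (2)·(9) + (5)·(16) = 98
29·t² − 196·t + 256 = 0  ⇒  m = 98² − 29·256 = 2180
m = 2180 > 0,  v_rel·d = 98 > 0  ⇒  inside

inside=yes margin=2180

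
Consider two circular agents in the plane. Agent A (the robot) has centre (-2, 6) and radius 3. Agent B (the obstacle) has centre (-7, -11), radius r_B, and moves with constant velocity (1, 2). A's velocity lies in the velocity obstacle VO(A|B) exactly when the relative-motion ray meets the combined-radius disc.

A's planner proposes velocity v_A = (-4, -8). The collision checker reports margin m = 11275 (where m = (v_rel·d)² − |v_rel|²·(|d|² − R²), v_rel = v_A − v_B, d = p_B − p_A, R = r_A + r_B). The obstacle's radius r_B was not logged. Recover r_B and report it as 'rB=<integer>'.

m = 11275
d = (-5, -17);  v_rel = (-5, -10),  |v_rel|² = 125
v_rel×d = (-5)·(-17) − (-10)·(-5) = 35
since m = R²·125 − 35²:  R² = (1225 + 11275) / 125 = 100
R = √100 = 10  ⇒  r_B = 10 − 3 = 7

rB=7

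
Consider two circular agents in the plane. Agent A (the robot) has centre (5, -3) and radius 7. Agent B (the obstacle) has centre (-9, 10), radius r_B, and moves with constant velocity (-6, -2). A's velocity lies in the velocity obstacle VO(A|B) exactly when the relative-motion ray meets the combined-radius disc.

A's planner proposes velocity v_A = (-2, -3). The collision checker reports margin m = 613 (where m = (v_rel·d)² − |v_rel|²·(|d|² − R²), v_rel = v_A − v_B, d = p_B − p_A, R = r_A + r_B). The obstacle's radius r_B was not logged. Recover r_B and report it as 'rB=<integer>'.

m = 613
d = (-14, 13);  v_rel = (4, -1),  |v_rel|² = 17
v_rel×d = (4)·(13) − (-1)·(-14) = 38
since m = R²·17 − 38²:  R² = (1444 + 613) / 17 = 121
R = √121 = 11  ⇒  r_B = 11 − 7 = 4

rB=4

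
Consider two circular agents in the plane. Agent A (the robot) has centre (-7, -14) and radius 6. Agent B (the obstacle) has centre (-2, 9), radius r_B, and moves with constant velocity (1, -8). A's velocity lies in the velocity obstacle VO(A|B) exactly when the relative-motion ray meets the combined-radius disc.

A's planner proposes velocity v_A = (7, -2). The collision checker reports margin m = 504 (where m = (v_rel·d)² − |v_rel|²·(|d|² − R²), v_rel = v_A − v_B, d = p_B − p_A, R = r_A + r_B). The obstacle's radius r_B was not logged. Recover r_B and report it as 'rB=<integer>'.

m = 504
d = (5, 23);  v_rel = (6, 6),  |v_rel|² = 72
v_rel×d = (6)·(23) − (6)·(5) = 108
since m = R²·72 − 108²:  R² = (11664 + 504) / 72 = 169
R = √169 = 13  ⇒  r_B = 13 − 6 = 7

rB=7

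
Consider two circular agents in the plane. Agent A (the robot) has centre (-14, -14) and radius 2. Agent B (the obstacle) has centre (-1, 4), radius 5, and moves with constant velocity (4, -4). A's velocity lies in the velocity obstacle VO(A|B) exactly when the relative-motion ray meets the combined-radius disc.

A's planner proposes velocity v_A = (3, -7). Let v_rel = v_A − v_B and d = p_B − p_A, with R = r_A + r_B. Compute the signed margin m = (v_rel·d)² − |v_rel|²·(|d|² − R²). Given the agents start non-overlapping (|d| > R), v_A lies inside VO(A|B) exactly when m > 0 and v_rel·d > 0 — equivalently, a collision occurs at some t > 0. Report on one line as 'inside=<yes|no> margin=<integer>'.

d = (13, 18),  |d|² = 493;  R = 2+5 = 7,  c = 493−7² = 444
v_rel = (-1, -3),  |v_rel|² = 10;  v_rel·d = (-1)·(13) + (-3)·(18) = -67
10·t² + 134·t + 444 = 0  ⇒  m = (-67)² − 10·444 = 49
m = 49 > 0,  v_rel·d = -67 < 0  ⇒  outside

inside=no margin=49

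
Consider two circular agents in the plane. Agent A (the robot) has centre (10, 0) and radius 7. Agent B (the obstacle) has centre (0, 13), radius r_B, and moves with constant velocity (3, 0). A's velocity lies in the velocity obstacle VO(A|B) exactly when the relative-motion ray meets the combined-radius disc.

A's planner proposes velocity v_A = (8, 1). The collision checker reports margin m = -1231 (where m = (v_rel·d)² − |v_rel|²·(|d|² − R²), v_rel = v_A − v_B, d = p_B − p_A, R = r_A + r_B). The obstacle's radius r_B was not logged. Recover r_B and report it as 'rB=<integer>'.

m = -1231
d = (-10, 13);  v_rel = (5, 1),  |v_rel|² = 26
v_rel×d = (5)·(13) − (1)·(-10) = 75
since m = R²·26 − 75²:  R² = (5625 + -1231) / 26 = 169
R = √169 = 13  ⇒  r_B = 13 − 7 = 6

rB=6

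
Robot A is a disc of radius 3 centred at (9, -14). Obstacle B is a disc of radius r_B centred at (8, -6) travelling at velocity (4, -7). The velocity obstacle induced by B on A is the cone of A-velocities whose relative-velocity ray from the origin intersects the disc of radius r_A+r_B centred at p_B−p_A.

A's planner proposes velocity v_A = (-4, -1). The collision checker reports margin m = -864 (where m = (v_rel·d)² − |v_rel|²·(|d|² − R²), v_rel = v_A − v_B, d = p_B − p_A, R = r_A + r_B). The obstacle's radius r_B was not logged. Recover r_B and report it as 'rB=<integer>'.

m = -864
d = (-1, 8);  v_rel = (-8, 6),  |v_rel|² = 100
v_rel×d = (-8)·(8) − (6)·(-1) = -58
since m = R²·100 − (-58)²:  R² = (3364 + -864) / 100 = 25
R = √25 = 5  ⇒  r_B = 5 − 3 = 2

rB=2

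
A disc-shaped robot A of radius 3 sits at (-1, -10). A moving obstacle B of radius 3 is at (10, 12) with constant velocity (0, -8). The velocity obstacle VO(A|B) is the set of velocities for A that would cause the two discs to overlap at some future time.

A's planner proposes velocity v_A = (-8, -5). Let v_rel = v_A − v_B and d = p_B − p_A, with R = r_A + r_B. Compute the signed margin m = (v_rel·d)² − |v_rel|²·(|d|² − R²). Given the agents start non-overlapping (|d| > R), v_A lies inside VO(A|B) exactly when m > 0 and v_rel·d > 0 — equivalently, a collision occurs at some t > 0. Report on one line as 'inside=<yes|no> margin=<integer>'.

d = (11, 22),  |d|² = 605;  R = 3+3 = 6,  c = 605−6² = 569
v_rel = (-8, 3),  |v_rel|² = 73;  v_rel·d = (-8)·(11) + (3)·(22) = -22
73·t² + 44·t + 569 = 0  ⇒  m = (-22)² − 73·569 = -41053
m = -41053 < 0,  v_rel·d = -22 < 0  ⇒  outside

inside=no margin=-41053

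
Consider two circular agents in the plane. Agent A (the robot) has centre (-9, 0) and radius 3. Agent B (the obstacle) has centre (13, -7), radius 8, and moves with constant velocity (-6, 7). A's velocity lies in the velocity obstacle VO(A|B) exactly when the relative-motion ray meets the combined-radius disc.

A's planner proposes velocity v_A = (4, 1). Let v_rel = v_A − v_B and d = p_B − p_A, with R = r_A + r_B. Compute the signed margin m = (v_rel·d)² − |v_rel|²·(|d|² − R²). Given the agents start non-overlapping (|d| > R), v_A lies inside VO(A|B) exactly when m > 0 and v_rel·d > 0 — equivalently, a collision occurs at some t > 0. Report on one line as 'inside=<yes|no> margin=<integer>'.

d = (22, -7),  |d|² = 533;  R = 3+8 = 11,  c = 533−11² = 412
v_rel = (10, -6),  |v_rel|² = 136;  v_rel·d = (10)·(22) + (-6)·(-7) = 262
136·t² − 524·t + 412 = 0  ⇒  m = 262² − 136·412 = 12612
m = 12612 > 0,  v_rel·d = 262 > 0  ⇒  inside

inside=yes margin=12612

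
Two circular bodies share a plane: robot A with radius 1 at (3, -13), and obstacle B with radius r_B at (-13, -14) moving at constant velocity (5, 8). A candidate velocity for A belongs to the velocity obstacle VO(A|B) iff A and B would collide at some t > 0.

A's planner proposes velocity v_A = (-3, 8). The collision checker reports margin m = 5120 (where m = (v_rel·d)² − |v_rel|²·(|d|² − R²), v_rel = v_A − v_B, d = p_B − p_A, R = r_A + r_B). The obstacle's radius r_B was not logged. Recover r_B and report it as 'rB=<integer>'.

m = 5120
d = (-16, -1);  v_rel = (-8, 0),  |v_rel|² = 64
v_rel×d = (-8)·(-1) − (0)·(-16) = 8
since m = R²·64 − 8²:  R² = (64 + 5120) / 64 = 81
R = √81 = 9  ⇒  r_B = 9 − 1 = 8

rB=8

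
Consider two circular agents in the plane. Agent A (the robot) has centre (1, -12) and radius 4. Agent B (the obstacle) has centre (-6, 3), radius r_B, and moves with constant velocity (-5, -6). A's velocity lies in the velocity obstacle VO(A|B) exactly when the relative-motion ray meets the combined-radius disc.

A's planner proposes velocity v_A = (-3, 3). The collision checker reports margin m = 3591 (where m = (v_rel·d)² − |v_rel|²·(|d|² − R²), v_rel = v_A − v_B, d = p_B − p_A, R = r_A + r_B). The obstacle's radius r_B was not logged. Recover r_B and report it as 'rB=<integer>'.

m = 3591
d = (-7, 15);  v_rel = (2, 9),  |v_rel|² = 85
v_rel×d = (2)·(15) − (9)·(-7) = 93
since m = R²·85 − 93²:  R² = (8649 + 3591) / 85 = 144
R = √144 = 12  ⇒  r_B = 12 − 4 = 8

rB=8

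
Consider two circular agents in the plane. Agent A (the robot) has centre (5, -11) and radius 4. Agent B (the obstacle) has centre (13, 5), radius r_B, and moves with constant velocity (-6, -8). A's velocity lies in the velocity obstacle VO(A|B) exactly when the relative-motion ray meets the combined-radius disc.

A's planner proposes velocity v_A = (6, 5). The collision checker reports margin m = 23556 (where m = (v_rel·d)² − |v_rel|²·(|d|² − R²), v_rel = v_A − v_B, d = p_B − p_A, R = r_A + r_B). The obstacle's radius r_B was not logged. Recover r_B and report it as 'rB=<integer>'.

m = 23556
d = (8, 16);  v_rel = (12, 13),  |v_rel|² = 313
v_rel×d = (12)·(16) − (13)·(8) = 88
since m = R²·313 − 88²:  R² = (7744 + 23556) / 313 = 100
R = √100 = 10  ⇒  r_B = 10 − 4 = 6

rB=6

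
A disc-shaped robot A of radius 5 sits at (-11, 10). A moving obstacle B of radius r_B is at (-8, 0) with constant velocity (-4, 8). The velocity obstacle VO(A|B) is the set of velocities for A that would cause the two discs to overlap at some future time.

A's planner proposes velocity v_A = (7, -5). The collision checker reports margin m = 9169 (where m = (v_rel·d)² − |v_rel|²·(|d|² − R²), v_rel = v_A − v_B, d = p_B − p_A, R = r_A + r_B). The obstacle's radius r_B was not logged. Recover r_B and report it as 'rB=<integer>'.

m = 9169
d = (3, -10);  v_rel = (11, -13),  |v_rel|² = 290
v_rel×d = (11)·(-10) − (-13)·(3) = -71
since m = R²·290 − (-71)²:  R² = (5041 + 9169) / 290 = 49
R = √49 = 7  ⇒  r_B = 7 − 5 = 2

rB=2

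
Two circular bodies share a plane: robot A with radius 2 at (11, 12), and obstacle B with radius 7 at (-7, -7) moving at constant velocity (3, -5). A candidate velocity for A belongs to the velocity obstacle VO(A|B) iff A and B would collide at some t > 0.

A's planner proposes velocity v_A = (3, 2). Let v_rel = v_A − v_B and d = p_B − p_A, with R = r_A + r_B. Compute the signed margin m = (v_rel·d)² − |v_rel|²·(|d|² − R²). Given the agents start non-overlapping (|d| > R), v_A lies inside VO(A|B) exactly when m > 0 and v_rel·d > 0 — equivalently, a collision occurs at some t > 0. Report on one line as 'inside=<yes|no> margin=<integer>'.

d = (-18, -19),  |d|² = 685;  R = 2+7 = 9,  c = 685−9² = 604
v_rel = (0, 7),  |v_rel|² = 49;  v_rel·d = (0)·(-18) + (7)·(-19) = -133
49·t² + 266·t + 604 = 0  ⇒  m = (-133)² − 49·604 = -11907
m = -11907 < 0,  v_rel·d = -133 < 0  ⇒  outside

inside=no margin=-11907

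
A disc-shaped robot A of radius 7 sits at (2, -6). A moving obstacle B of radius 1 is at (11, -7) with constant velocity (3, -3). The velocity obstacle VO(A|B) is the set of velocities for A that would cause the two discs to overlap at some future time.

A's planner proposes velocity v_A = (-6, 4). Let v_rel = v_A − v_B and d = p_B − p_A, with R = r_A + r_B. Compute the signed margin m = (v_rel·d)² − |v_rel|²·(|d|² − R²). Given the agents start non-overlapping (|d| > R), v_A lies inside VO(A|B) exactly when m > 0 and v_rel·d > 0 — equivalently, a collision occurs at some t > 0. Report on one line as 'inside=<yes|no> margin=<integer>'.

d = (9, -1),  |d|² = 82;  R = 7+1 = 8,  c = 82−8² = 18
v_rel = (-9, 7),  |v_rel|² = 130;  v_rel·d = (-9)·(9) + (7)·(-1) = -88
130·t² + 176·t + 18 = 0  ⇒  m = (-88)² − 130·18 = 5404
m = 5404 > 0,  v_rel·d = -88 < 0  ⇒  outside

inside=no margin=5404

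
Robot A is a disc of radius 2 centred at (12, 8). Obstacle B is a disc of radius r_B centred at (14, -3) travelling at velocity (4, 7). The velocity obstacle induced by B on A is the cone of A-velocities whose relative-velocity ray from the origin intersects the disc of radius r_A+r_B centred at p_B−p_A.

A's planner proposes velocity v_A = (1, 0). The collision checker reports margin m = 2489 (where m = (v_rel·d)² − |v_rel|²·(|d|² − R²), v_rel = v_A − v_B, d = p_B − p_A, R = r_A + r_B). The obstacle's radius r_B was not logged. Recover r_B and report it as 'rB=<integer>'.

m = 2489
d = (2, -11);  v_rel = (-3, -7),  |v_rel|² = 58
v_rel×d = (-3)·(-11) − (-7)·(2) = 47
since m = R²·58 − 47²:  R² = (2209 + 2489) / 58 = 81
R = √81 = 9  ⇒  r_B = 9 − 2 = 7

rB=7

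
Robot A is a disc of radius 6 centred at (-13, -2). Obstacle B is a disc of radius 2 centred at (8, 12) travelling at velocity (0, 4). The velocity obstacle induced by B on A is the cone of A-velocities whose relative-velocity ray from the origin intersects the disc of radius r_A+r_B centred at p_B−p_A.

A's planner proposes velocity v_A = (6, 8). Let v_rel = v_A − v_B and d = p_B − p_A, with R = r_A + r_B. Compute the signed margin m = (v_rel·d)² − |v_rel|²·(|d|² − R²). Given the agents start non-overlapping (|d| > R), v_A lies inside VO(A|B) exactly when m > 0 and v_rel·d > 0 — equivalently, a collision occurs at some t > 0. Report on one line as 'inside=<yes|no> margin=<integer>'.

d = (21, 14),  |d|² = 637;  R = 6+2 = 8,  c = 637−8² = 573
v_rel = (6, 4),  |v_rel|² = 52;  v_rel·d = (6)·(21) + (4)·(14) = 182
52·t² − 364·t + 573 = 0  ⇒  m = 182² − 52·573 = 3328
m = 3328 > 0,  v_rel·d = 182 > 0  ⇒  inside

inside=yes margin=3328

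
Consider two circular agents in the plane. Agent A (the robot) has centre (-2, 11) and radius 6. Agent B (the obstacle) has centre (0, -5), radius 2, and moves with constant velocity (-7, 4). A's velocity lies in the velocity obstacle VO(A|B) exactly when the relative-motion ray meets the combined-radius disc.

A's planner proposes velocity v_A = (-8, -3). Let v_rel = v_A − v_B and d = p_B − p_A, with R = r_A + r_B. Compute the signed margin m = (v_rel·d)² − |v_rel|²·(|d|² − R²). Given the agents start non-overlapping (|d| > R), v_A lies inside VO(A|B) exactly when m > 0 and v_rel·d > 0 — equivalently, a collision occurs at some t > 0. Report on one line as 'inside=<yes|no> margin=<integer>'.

d = (2, -16),  |d|² = 260;  R = 6+2 = 8,  c = 260−8² = 196
v_rel = (-1, -7),  |v_rel|² = 50;  v_rel·d = (-1)·(2) + (-7)·(-16) = 110
50·t² − 220·t + 196 = 0  ⇒  m = 110² − 50·196 = 2300
m = 2300 > 0,  v_rel·d = 110 > 0  ⇒  inside

inside=yes margin=2300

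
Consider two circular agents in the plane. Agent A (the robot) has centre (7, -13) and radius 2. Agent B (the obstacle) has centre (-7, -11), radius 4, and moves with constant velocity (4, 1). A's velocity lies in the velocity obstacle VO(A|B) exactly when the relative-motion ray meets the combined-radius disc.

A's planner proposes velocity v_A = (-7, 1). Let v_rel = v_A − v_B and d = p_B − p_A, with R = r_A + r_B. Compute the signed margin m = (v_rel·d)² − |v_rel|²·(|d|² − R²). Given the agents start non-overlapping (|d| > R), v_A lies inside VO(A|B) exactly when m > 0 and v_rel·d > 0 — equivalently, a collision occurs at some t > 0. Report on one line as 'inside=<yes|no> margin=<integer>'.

d = (-14, 2),  |d|² = 200;  R = 2+4 = 6,  c = 200−6² = 164
v_rel = (-11, 0),  |v_rel|² = 121;  v_rel·d = (-11)·(-14) + (0)·(2) = 154
121·t² − 308·t + 164 = 0  ⇒  m = 154² − 121·164 = 3872
m = 3872 > 0,  v_rel·d = 154 > 0  ⇒  inside

inside=yes margin=3872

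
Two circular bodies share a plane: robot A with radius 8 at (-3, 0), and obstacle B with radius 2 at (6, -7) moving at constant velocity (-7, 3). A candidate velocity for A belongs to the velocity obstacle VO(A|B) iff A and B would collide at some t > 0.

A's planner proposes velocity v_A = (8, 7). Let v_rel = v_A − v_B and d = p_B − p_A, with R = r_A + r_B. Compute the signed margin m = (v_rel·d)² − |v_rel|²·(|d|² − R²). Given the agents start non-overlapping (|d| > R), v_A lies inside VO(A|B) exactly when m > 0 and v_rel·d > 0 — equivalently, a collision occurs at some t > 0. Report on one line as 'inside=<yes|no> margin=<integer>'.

d = (9, -7),  |d|² = 130;  R = 8+2 = 10,  c = 130−10² = 30
v_rel = (15, 4),  |v_rel|² = 241;  v_rel·d = (15)·(9) + (4)·(-7) = 107
241·t² − 214·t + 30 = 0  ⇒  m = 107² − 241·30 = 4219
m = 4219 > 0,  v_rel·d = 107 > 0  ⇒  inside

inside=yes margin=4219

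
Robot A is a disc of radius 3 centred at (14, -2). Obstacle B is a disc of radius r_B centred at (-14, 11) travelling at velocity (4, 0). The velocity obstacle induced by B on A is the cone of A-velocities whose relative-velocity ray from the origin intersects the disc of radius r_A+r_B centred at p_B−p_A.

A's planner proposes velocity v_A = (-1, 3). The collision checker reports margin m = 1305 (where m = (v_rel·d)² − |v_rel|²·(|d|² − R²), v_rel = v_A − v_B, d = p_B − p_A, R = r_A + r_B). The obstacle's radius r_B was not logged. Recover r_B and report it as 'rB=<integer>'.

m = 1305
d = (-28, 13);  v_rel = (-5, 3),  |v_rel|² = 34
v_rel×d = (-5)·(13) − (3)·(-28) = 19
since m = R²·34 − 19²:  R² = (361 + 1305) / 34 = 49
R = √49 = 7  ⇒  r_B = 7 − 3 = 4

rB=4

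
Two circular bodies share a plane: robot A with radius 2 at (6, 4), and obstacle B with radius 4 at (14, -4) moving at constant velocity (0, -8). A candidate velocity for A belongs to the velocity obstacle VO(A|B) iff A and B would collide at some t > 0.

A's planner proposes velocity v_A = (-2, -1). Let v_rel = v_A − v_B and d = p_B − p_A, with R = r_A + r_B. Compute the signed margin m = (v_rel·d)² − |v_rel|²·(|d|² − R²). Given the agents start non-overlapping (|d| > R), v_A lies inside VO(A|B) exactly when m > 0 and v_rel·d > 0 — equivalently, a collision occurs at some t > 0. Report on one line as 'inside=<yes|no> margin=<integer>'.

d = (8, -8),  |d|² = 128;  R = 2+4 = 6,  c = 128−6² = 92
v_rel = (-2, 7),  |v_rel|² = 53;  v_rel·d = (-2)·(8) + (7)·(-8) = -72
53·t² + 144·t + 92 = 0  ⇒  m = (-72)² − 53·92 = 308
m = 308 > 0,  v_rel·d = -72 < 0  ⇒  outside

inside=no margin=308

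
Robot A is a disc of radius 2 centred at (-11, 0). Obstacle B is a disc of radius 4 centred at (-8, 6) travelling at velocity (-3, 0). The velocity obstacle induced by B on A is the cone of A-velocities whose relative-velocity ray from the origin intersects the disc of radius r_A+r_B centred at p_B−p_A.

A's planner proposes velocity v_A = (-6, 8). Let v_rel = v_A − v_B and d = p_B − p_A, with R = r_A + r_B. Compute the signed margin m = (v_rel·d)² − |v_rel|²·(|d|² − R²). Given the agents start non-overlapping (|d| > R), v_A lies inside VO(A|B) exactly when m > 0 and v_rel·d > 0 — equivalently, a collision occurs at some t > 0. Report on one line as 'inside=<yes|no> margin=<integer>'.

d = (3, 6),  |d|² = 45;  R = 2+4 = 6,  c = 45−6² = 9
v_rel = (-3, 8),  |v_rel|² = 73;  v_rel·d = (-3)·(3) + (8)·(6) = 39
73·t² − 78·t + 9 = 0  ⇒  m = 39² − 73·9 = 864
m = 864 > 0,  v_rel·d = 39 > 0  ⇒  inside

inside=yes margin=864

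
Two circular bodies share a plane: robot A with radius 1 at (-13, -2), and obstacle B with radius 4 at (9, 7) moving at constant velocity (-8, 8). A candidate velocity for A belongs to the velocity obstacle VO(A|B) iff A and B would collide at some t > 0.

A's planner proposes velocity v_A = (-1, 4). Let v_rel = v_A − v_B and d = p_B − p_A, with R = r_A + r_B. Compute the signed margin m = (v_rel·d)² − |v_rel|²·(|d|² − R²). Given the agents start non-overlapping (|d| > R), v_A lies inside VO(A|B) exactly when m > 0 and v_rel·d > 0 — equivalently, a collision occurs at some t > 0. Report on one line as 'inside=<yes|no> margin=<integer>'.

d = (22, 9),  |d|² = 565;  R = 1+4 = 5,  c = 565−5² = 540
v_rel = (7, -4),  |v_rel|² = 65;  v_rel·d = (7)·(22) + (-4)·(9) = 118
65·t² − 236·t + 540 = 0  ⇒  m = 118² − 65·540 = -21176
m = -21176 < 0,  v_rel·d = 118 > 0  ⇒  outside

inside=no margin=-21176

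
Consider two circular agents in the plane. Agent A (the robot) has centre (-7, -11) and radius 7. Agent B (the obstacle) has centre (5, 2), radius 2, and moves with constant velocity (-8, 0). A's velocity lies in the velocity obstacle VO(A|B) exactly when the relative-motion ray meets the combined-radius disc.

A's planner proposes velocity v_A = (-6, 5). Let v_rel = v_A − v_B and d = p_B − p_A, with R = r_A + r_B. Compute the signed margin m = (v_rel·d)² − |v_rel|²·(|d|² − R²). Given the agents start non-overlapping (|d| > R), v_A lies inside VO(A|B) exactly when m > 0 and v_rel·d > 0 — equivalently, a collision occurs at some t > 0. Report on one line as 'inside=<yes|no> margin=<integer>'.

d = (12, 13),  |d|² = 313;  R = 7+2 = 9,  c = 313−9² = 232
v_rel = (2, 5),  |v_rel|² = 29;  v_rel·d = (2)·(12) + (5)·(13) = 89
29·t² − 178·t + 232 = 0  ⇒  m = 89² − 29·232 = 1193
m = 1193 > 0,  v_rel·d = 89 > 0  ⇒  inside

inside=yes margin=1193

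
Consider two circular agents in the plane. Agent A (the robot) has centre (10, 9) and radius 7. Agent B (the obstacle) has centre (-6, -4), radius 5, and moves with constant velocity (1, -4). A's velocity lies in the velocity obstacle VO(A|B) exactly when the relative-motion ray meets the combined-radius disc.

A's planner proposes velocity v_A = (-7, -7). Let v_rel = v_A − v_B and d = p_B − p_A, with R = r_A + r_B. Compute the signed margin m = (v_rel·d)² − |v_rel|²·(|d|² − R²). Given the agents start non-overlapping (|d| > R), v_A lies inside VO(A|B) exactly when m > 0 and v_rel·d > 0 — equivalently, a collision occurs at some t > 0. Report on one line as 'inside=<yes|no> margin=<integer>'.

d = (-16, -13),  |d|² = 425;  R = 7+5 = 12,  c = 425−12² = 281
v_rel = (-8, -3),  |v_rel|² = 73;  v_rel·d = (-8)·(-16) + (-3)·(-13) = 167
73·t² − 334·t + 281 = 0  ⇒  m = 167² − 73·281 = 7376
m = 7376 > 0,  v_rel·d = 167 > 0  ⇒  inside

inside=yes margin=7376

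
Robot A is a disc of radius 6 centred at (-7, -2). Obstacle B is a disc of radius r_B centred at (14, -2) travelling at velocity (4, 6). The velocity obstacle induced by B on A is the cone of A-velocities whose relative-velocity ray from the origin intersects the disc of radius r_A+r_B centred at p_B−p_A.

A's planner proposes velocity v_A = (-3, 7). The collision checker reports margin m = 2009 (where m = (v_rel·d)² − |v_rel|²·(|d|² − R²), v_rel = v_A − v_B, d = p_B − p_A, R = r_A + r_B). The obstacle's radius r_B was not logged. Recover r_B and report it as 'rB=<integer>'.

m = 2009
d = (21, 0);  v_rel = (-7, 1),  |v_rel|² = 50
v_rel×d = (-7)·(0) − (1)·(21) = -21
since m = R²·50 − (-21)²:  R² = (441 + 2009) / 50 = 49
R = √49 = 7  ⇒  r_B = 7 − 6 = 1

rB=1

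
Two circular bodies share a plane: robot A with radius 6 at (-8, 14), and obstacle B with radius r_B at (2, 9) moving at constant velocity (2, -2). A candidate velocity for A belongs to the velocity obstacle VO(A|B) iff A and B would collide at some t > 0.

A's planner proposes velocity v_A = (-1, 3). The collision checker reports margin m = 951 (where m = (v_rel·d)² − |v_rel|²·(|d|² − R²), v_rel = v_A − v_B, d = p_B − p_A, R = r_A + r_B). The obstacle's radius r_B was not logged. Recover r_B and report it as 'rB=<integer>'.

m = 951
d = (10, -5);  v_rel = (-3, 5),  |v_rel|² = 34
v_rel×d = (-3)·(-5) − (5)·(10) = -35
since m = R²·34 − (-35)²:  R² = (1225 + 951) / 34 = 64
R = √64 = 8  ⇒  r_B = 8 − 6 = 2

rB=2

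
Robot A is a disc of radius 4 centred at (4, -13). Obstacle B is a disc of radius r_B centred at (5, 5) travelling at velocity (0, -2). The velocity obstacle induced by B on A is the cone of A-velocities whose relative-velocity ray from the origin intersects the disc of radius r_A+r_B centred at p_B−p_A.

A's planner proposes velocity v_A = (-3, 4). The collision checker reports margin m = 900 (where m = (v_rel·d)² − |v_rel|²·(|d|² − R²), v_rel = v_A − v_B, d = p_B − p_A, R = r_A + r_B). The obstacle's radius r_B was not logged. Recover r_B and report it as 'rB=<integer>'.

m = 900
d = (1, 18);  v_rel = (-3, 6),  |v_rel|² = 45
v_rel×d = (-3)·(18) − (6)·(1) = -60
since m = R²·45 − (-60)²:  R² = (3600 + 900) / 45 = 100
R = √100 = 10  ⇒  r_B = 10 − 4 = 6

rB=6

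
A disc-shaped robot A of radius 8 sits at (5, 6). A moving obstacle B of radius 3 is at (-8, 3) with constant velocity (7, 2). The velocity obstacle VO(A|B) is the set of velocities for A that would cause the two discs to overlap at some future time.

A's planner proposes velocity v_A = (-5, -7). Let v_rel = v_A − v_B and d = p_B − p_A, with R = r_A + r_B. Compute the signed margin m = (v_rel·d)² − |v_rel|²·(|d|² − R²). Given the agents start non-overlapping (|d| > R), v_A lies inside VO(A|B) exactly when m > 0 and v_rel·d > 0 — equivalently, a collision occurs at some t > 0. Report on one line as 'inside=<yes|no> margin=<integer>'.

d = (-13, -3),  |d|² = 178;  R = 8+3 = 11,  c = 178−11² = 57
v_rel = (-12, -9),  |v_rel|² = 225;  v_rel·d = (-12)·(-13) + (-9)·(-3) = 183
225·t² − 366·t + 57 = 0  ⇒  m = 183² − 225·57 = 20664
m = 20664 > 0,  v_rel·d = 183 > 0  ⇒  inside

inside=yes margin=20664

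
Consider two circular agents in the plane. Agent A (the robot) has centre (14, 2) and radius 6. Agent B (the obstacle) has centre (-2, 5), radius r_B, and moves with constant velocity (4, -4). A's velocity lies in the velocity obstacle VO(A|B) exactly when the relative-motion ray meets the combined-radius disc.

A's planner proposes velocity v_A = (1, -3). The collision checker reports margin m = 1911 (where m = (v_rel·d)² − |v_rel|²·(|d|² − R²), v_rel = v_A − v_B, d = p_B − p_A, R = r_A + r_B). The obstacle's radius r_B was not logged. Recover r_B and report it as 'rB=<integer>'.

m = 1911
d = (-16, 3);  v_rel = (-3, 1),  |v_rel|² = 10
v_rel×d = (-3)·(3) − (1)·(-16) = 7
since m = R²·10 − 7²:  R² = (49 + 1911) / 10 = 196
R = √196 = 14  ⇒  r_B = 14 − 6 = 8

rB=8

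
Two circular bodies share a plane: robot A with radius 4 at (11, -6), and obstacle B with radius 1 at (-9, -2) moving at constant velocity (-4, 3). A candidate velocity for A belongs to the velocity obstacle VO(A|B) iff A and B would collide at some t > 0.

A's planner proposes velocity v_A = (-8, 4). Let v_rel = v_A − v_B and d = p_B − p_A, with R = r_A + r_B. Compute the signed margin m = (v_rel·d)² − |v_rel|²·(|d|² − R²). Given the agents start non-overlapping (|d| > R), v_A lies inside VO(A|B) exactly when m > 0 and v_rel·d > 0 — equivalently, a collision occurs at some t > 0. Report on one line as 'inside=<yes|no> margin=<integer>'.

d = (-20, 4),  |d|² = 416;  R = 4+1 = 5,  c = 416−5² = 391
v_rel = (-4, 1),  |v_rel|² = 17;  v_rel·d = (-4)·(-20) + (1)·(4) = 84
17·t² − 168·t + 391 = 0  ⇒  m = 84² − 17·391 = 409
m = 409 > 0,  v_rel·d = 84 > 0  ⇒  inside

inside=yes margin=409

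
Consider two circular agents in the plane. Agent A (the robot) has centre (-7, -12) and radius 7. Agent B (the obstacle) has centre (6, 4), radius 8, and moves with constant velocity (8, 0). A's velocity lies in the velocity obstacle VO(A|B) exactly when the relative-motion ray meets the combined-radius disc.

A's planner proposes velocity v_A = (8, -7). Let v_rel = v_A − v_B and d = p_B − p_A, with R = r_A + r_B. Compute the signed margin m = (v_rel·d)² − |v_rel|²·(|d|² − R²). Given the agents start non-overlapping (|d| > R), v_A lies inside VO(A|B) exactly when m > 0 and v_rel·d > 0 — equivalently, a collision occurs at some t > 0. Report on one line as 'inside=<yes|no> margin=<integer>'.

d = (13, 16),  |d|² = 425;  R = 7+8 = 15,  c = 425−15² = 200
v_rel = (0, -7),  |v_rel|² = 49;  v_rel·d = (0)·(13) + (-7)·(16) = -112
49·t² + 224·t + 200 = 0  ⇒  m = (-112)² − 49·200 = 2744
m = 2744 > 0,  v_rel·d = -112 < 0  ⇒  outside

inside=no margin=2744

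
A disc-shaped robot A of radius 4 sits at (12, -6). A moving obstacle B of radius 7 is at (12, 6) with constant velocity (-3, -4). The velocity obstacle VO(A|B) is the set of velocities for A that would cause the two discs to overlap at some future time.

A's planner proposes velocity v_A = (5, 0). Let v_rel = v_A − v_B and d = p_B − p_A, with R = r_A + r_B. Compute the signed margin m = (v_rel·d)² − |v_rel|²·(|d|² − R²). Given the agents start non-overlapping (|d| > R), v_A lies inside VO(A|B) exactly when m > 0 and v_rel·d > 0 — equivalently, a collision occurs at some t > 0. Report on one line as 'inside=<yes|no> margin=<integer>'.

d = (0, 12),  |d|² = 144;  R = 4+7 = 11,  c = 144−11² = 23
v_rel = (8, 4),  |v_rel|² = 80;  v_rel·d = (8)·(0) + (4)·(12) = 48
80·t² − 96·t + 23 = 0  ⇒  m = 48² − 80·23 = 464
m = 464 > 0,  v_rel·d = 48 > 0  ⇒  inside

inside=yes margin=464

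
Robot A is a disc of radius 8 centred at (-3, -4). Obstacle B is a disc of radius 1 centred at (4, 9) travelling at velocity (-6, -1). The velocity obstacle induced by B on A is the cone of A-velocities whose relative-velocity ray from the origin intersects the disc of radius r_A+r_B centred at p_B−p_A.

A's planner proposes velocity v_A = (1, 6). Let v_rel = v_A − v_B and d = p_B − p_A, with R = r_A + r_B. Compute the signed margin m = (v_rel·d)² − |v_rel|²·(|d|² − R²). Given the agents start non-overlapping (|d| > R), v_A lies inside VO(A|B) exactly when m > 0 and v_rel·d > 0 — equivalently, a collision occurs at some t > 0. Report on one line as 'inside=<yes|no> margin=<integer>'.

d = (7, 13),  |d|² = 218;  R = 8+1 = 9,  c = 218−9² = 137
v_rel = (7, 7),  |v_rel|² = 98;  v_rel·d = (7)·(7) + (7)·(13) = 140
98·t² − 280·t + 137 = 0  ⇒  m = 140² − 98·137 = 6174
m = 6174 > 0,  v_rel·d = 140 > 0  ⇒  inside

inside=yes margin=6174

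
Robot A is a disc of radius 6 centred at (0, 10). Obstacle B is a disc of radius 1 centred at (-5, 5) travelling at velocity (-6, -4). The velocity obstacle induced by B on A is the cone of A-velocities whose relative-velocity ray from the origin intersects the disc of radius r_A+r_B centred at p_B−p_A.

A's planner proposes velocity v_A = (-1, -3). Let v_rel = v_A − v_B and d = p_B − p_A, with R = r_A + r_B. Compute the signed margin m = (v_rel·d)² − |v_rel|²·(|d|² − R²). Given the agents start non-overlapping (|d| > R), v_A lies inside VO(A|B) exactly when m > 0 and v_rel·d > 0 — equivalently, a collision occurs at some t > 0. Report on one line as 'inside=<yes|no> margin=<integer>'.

d = (-5, -5),  |d|² = 50;  R = 6+1 = 7,  c = 50−7² = 1
v_rel = (5, 1),  |v_rel|² = 26;  v_rel·d = (5)·(-5) + (1)·(-5) = -30
26·t² + 60·t + 1 = 0  ⇒  m = (-30)² − 26·1 = 874
m = 874 > 0,  v_rel·d = -30 < 0  ⇒  outside

inside=no margin=874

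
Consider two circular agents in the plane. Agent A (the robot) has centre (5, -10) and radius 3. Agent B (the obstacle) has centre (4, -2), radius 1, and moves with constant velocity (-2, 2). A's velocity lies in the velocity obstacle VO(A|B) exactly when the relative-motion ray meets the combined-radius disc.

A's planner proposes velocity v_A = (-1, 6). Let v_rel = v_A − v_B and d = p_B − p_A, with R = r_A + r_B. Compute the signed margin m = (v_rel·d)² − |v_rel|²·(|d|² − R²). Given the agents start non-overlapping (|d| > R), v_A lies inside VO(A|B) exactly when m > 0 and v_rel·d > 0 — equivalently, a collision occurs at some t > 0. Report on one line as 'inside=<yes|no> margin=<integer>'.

d = (-1, 8),  |d|² = 65;  R = 3+1 = 4,  c = 65−4² = 49
v_rel = (1, 4),  |v_rel|² = 17;  v_rel·d = (1)·(-1) + (4)·(8) = 31
17·t² − 62·t + 49 = 0  ⇒  m = 31² − 17·49 = 128
m = 128 > 0,  v_rel·d = 31 > 0  ⇒  inside

inside=yes margin=128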